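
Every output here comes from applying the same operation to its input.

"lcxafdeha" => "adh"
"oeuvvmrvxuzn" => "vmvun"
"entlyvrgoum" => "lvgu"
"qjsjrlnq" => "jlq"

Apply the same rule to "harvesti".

vsi

In each case the input is transformed by: delete the first 3 characters, then keep every other character starting from the first (positions 1st, 3rd, 5th, ...).
Doing the same to "harvesti": "vsi".
(Check on "lcxafdeha": → "afdeha" → "adh" ✓)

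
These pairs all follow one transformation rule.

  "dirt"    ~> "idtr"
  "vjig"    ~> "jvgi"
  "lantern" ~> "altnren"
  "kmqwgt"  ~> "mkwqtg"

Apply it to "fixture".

iftxrue

Each output is the input with this applied: swap each adjacent pair of characters (1↔2, 3↔4, ...).
"fixture" → "iftxrue".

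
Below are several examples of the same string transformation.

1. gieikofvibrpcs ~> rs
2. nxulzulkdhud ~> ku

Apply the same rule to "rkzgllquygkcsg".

The rule is to keep one character in every 3, starting at position 2 (positions 2nd, 5th, 8th, ...), then keep only the last 2 characters.
Applying both steps to "rkzgllquygkcsg": "klukg", then "kg".

kg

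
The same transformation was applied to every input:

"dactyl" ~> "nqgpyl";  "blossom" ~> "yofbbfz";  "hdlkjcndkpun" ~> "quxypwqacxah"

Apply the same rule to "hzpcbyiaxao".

mupclonvnkb

Each output is the input with this applied: swap each adjacent pair of characters (1↔2, 3↔4, ...), then shift every letter 13 places forward in the alphabet (wrapping around) — i.e. ROT13.
Doing the same to "hzpcbyiaxao": "mupclonvnkb".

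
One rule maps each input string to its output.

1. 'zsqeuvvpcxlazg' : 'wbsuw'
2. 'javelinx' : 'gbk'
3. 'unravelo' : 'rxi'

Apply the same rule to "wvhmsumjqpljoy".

tjjml

What's happening: shift every letter 3 places backward in the alphabet (wrapping around), then keep one character in every 3, starting at position 1 (positions 1st, 4th, 7th, ...).
For "wvhmsumjqpljoy", step one produces "tsejprjgnmiglv"; step two turns that into "tjjml".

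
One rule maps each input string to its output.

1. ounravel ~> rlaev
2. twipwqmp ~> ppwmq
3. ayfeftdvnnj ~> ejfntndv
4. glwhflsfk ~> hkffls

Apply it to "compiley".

pyiel

Looking at the pairs, the operation is to delete the first 3 characters, then take characters alternately from the front and the back (1st, last, 2nd, 2nd-last, ...).
"compiley" → "pyiel".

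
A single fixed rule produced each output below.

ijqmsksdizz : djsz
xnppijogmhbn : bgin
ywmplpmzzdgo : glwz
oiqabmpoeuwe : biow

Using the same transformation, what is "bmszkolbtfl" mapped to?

The pattern: keep one character in every 3, starting at position 2 (positions 2nd, 5th, 8th, ...), then sort the characters into alphabetical order.
Starting from "bmszkolbtfl": after the first operation, "mkbl"; after the second, "bklm".

bklm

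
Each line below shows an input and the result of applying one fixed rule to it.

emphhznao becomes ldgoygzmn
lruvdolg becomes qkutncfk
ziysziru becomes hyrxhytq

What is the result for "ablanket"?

The pattern: swap each adjacent pair of characters (1↔2, 3↔4, ...), then shift every letter 1 place backward in the alphabet (wrapping around).
On "ablanket": the first step gives "baalknte", and the second then gives "azzkjmsd".
(Check on "emphhznao": → "mehpzhano" → "ldgoygzmn" ✓)

azzkjmsd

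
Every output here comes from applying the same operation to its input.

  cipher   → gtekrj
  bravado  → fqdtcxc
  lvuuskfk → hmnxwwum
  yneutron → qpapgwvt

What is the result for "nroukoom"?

qoptqwmq

What's happening: move the last 2 characters to the front (rotate right by 2), then shift every letter 2 places forward in the alphabet (wrapping around).
On "nroukoom" that produces "qoptqwmq".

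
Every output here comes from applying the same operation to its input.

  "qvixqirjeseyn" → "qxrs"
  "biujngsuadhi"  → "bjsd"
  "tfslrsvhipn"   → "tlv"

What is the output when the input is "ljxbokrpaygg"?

lbry

In each case the input is transformed by: delete the last 2 characters, then keep one character in every 3, starting at position 1 (positions 1st, 4th, 7th, ...).
So "ljxbokrpaygg" becomes "lbry".
(Check on "tfslrsvhipn": → "tfslrsvhi" → "tlv" ✓)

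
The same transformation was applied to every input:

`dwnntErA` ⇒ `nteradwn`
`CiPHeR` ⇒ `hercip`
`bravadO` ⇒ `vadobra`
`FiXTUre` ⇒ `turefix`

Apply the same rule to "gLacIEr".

ciergla

Each output is the input with this applied: move the first 3 characters to the end (rotate left by 3), then convert every letter to lowercase.
Working it through for "gLacIEr": intermediate "cIErgLa", final "ciergla".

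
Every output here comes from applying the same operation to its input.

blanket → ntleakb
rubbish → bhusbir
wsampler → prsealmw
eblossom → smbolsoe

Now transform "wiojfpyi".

fiiyopjw

What's happening: take characters alternately from the front and the back (1st, last, 2nd, 2nd-last, ...), then swap the first and last characters.
Working it through for "wiojfpyi": intermediate "wiiyopjf", final "fiiyopjw".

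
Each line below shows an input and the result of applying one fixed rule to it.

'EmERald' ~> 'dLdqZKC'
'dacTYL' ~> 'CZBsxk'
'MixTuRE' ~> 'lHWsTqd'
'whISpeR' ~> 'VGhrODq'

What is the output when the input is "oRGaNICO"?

NqfZmhbn

Looking at the pairs, the operation is to shift every letter 1 place backward in the alphabet (wrapping around), then flip the case of every letter.
Applying that to "oRGaNICO" gives "NqfZmhbn".
(Check on "whISpeR": → "vgHRodQ" → "VGhrODq" ✓)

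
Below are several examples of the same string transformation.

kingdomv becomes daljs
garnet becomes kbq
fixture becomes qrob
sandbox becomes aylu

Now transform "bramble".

The pattern: shift every letter 3 places backward in the alphabet (wrapping around), then delete the first 3 characters.
Starting from "bramble": after the first operation, "yoxjyib"; after the second, "jyib".
(Check on "fixture": → "cfuqrob" → "qrob" ✓)

jyib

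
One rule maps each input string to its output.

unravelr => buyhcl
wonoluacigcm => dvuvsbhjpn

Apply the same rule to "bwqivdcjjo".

The rule is to delete the last 2 characters, then shift every letter 7 places forward in the alphabet (wrapping around).
"bwqivdcjjo" → "bwqivdcj" → "idxpckjq".

idxpckjq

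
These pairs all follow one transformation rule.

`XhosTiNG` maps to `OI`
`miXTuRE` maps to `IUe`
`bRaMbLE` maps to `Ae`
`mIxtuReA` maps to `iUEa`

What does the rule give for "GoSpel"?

What's happening: flip the case of every letter, then keep only the vowels.
For "GoSpel", step one produces "gOsPEL"; step two turns that into "OE".

OE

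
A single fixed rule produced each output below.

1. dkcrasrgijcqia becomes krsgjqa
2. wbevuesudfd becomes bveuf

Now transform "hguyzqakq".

gyqk

Each output is the input with this applied: keep every other character starting from the second (positions 2nd, 4th, 6th, ...).
So "hguyzqakq" becomes "gyqk".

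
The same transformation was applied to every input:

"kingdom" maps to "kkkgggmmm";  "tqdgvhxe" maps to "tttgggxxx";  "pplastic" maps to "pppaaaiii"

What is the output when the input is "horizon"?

In each case the input is transformed by: keep one character in every 3, starting at position 1 (positions 1st, 4th, 7th, ...), then repeat every character 3 times.
For "horizon" the result is "hhhiiinnn".

hhhiiinnn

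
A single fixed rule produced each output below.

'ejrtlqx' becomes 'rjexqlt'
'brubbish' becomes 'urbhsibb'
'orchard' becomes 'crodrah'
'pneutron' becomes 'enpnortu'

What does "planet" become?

The rule is to move the first 3 characters to the end (rotate left by 3), then reverse the string.
On "planet": the first step gives "netpla", and the second then gives "alpten".

alpten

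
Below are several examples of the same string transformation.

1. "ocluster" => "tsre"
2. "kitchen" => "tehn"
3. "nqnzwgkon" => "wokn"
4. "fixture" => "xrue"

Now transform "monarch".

The transformation: swap each adjacent pair of characters (1↔2, 3↔4, ...), then keep only the last 4 characters.
For "monarch" the result is "ncrh".
(Check on "nqnzwgkon": → "qnzngwokn" → "wokn" ✓)

ncrh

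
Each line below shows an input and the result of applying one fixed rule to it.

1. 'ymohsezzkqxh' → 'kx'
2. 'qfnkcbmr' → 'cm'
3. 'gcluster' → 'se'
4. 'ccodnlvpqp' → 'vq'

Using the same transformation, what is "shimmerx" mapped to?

The pattern: keep every other character starting from the first (positions 1st, 3rd, 5th, ...), then keep only the last 2 characters.
"shimmerx" → "simr" → "mr".
(Check on "gcluster": → "glse" → "se" ✓)

mr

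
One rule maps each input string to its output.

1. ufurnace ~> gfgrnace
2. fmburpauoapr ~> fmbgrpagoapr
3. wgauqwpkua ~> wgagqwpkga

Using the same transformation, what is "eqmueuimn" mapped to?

eqmgegimn

Each output is the input with this applied: replace every "u" with "g".
"eqmueuimn" → "eqmgegimn".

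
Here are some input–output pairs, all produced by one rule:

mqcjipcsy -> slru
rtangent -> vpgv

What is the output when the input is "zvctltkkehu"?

xvvmj

In each case the input is transformed by: keep every other character starting from the second (positions 2nd, 4th, 6th, ...), then shift every letter 2 places forward in the alphabet (wrapping around).
"zvctltkkehu" → "vttkh" → "xvvmj".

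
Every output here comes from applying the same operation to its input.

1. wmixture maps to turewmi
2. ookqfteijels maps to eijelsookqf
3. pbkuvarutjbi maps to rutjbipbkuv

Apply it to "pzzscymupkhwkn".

Each output is the input with this applied: swap the front and back halves of the string, then delete the last character.
Starting from "pzzscymupkhwkn": after the first operation, "upkhwknpzzscym"; after the second, "upkhwknpzzscy".
(Check on "ookqfteijels": → "eijelsookqft" → "eijelsookqf" ✓)

upkhwknpzzscy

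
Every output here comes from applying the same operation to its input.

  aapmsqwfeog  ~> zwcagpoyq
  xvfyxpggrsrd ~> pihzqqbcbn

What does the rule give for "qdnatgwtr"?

Each output is the input with this applied: delete the first 2 characters, then shift every letter 10 places forward in the alphabet (wrapping around).
Working it through for "qdnatgwtr": intermediate "natgwtr", final "xkdqgdb".

xkdqgdb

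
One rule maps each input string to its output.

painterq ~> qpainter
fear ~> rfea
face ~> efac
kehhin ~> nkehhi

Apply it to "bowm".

mbow

Looking at the pairs, the operation is to move the last character to the front.
Doing the same to "bowm": "mbow".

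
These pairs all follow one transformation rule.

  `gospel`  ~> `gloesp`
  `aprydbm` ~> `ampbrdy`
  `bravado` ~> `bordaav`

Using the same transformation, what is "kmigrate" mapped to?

kemtiagr

Looking at the pairs, the operation is to take characters alternately from the front and the back (1st, last, 2nd, 2nd-last, ...).
Doing the same to "kmigrate": "kemtiagr".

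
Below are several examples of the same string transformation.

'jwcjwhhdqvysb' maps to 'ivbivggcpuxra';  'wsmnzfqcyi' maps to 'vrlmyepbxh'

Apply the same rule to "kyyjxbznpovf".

Rule — shift every letter 1 place backward in the alphabet (wrapping around).
Doing the same to "kyyjxbznpovf": "jxxiwaymonue".

jxxiwaymonue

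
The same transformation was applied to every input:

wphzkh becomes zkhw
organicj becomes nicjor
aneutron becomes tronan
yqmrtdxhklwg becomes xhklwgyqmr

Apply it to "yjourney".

The transformation: swap the front and back halves of the string, then delete the last 2 characters.
Applying both steps to "yjourney": "rneyyjou", then "rneyyj".

rneyyj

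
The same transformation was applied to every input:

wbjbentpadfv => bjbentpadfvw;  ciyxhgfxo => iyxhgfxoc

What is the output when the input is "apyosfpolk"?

pyosfpolka

Looking at the pairs, the operation is to move the first character to the end.
On "apyosfpolk" that produces "pyosfpolka".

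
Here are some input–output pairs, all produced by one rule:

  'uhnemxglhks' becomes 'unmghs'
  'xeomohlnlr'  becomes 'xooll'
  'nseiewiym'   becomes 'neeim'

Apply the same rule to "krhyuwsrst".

Looking at the pairs, the operation is to keep every other character starting from the first (positions 1st, 3rd, 5th, ...).
Applying that to "krhyuwsrst" gives "khuss".

khuss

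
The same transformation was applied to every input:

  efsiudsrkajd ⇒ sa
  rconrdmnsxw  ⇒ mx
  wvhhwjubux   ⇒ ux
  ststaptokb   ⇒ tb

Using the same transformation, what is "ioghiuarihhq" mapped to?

Rule — keep one character in every 3, starting at position 1 (positions 1st, 4th, 7th, ...), then delete the first 2 characters.
Applying both steps to "ioghiuarihhq": "ihah", then "ah".

ah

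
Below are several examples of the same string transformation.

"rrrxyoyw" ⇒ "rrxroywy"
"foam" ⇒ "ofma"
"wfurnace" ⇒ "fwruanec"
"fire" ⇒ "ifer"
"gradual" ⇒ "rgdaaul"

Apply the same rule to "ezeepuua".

zeeeupau

The rule is to swap each adjacent pair of characters (1↔2, 3↔4, ...).
On "ezeepuua" that produces "zeeeupau".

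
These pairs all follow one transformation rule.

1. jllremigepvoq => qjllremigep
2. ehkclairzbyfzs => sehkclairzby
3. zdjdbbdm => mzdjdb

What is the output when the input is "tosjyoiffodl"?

ltosjyoiff

The rule is to move the last 3 characters to the front (rotate right by 3), then delete the first 2 characters.
For "tosjyoiffodl", step one produces "odltosjyoiff"; step two turns that into "ltosjyoiff".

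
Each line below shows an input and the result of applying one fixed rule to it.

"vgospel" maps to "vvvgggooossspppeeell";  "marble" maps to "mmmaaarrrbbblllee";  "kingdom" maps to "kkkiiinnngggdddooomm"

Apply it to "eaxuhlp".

Rule — repeat every character 3 times, then delete the last character.
Working it through for "eaxuhlp": intermediate "eeeaaaxxxuuuhhhlllppp", final "eeeaaaxxxuuuhhhlllpp".

eeeaaaxxxuuuhhhlllpp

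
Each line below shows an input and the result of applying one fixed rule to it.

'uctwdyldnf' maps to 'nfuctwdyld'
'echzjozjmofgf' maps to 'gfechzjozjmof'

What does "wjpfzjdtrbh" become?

Rule — move the last 2 characters to the front (rotate right by 2).
Applying that to "wjpfzjdtrbh" gives "bhwjpfzjdtr".

bhwjpfzjdtr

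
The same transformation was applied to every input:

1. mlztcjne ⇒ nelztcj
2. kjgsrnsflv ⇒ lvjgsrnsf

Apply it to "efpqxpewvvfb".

The pattern: delete the first character, then move the last 2 characters to the front (rotate right by 2).
Working it through for "efpqxpewvvfb": intermediate "fpqxpewvvfb", final "fbfpqxpewvv".

fbfpqxpewvv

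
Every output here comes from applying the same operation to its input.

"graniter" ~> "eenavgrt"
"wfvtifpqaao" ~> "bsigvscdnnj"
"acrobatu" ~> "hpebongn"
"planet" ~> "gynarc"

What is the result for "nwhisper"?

The pattern: swap the first and last characters, then shift every letter 13 places forward in the alphabet (wrapping around) — i.e. ROT13.
"nwhisper" → "rwhispen" → "ejuvfcra".

ejuvfcra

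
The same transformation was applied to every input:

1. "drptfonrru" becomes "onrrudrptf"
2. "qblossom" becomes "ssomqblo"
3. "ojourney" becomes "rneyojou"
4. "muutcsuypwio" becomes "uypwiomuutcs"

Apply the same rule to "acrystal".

The pattern: swap the front and back halves of the string.
So "acrystal" becomes "stalacry".

stalacry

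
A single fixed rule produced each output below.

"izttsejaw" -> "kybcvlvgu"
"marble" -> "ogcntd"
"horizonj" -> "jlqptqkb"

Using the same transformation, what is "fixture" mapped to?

hgktzwv

What's happening: take characters alternately from the front and the back (1st, last, 2nd, 2nd-last, ...), then shift every letter 2 places forward in the alphabet (wrapping around).
On "fixture": the first step gives "feirxut", and the second then gives "hgktzwv".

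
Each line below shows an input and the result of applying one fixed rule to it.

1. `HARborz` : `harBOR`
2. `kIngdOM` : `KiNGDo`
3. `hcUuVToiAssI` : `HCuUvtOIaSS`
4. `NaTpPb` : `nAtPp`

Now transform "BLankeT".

The pattern: flip the case of every letter, then delete the last character.
Starting from "BLankeT": after the first operation, "blANKEt"; after the second, "blANKE".
(Check on "hcUuVToiAssI": → "HCuUvtOIaSSi" → "HCuUvtOIaSS" ✓)

blANKE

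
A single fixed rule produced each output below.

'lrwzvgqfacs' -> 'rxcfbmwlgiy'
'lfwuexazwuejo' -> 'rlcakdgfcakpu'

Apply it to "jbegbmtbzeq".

phkmhszhfkw

Each output is the input with this applied: shift every letter 6 places forward in the alphabet (wrapping around).
So "jbegbmtbzeq" becomes "phkmhszhfkw".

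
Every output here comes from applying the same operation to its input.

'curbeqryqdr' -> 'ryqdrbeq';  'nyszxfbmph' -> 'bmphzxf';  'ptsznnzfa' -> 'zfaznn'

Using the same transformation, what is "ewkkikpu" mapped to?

pukik

In each case the input is transformed by: delete the first 3 characters, then move the first 3 characters to the end (rotate left by 3).
So "ewkkikpu" becomes "pukik".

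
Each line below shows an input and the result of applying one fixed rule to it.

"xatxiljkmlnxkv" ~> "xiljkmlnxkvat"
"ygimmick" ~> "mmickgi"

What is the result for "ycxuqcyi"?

Each output is the input with this applied: delete the first character, then move the first 2 characters to the end (rotate left by 2).
Working it through for "ycxuqcyi": intermediate "cxuqcyi", final "uqcyicx".
(Check on "xatxiljkmlnxkv": → "atxiljkmlnxkv" → "xiljkmlnxkvat" ✓)

uqcyicx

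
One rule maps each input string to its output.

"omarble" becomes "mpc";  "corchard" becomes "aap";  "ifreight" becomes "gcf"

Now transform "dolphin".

bnl

The rule is to shift every letter 2 places backward in the alphabet (wrapping around), then keep one character in every 3, starting at position 1 (positions 1st, 4th, 7th, ...).
Applying both steps to "dolphin": "bmjnfgl", then "bnl".
(Check on "corchard": → "ampafypb" → "aap" ✓)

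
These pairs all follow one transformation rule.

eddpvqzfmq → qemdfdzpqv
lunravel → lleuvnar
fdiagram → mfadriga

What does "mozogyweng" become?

gmnoezwoyg

The pattern: reverse the string, then take characters alternately from the front and the back (1st, last, 2nd, 2nd-last, ...).
Applying both steps to "mozogyweng": "gnewygozom", then "gmnoezwoyg".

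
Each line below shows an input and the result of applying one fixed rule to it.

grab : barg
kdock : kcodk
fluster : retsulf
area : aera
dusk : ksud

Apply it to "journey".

yenruoj

The pattern: reverse the string.
"journey" → "yenruoj".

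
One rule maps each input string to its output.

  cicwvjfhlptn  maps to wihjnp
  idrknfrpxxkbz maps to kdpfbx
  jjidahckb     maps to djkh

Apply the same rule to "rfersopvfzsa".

What's happening: keep every other character starting from the second (positions 2nd, 4th, 6th, ...), then swap each adjacent pair of characters (1↔2, 3↔4, ...).
Working it through for "rfersopvfzsa": intermediate "frovza", final "rfvoaz".

rfvoaz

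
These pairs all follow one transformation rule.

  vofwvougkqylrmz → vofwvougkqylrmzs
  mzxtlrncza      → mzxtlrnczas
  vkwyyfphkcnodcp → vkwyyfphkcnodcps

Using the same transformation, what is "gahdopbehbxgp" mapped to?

gahdopbehbxgps

The pattern: append "s".
Doing the same to "gahdopbehbxgp": "gahdopbehbxgps".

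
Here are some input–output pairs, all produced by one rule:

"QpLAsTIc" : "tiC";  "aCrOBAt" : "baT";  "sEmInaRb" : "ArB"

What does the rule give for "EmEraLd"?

In each case the input is transformed by: flip the case of every letter, then keep only the last 3 characters.
Working it through for "EmEraLd": intermediate "eMeRAlD", final "AlD".

AlD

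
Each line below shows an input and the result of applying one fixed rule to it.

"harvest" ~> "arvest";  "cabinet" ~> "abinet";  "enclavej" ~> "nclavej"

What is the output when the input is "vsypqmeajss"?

The transformation: delete the first character.
Doing the same to "vsypqmeajss": "sypqmeajss".

sypqmeajss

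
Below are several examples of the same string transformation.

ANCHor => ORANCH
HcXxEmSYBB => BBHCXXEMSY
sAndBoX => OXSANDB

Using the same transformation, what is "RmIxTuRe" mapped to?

The transformation: move the last 2 characters to the front (rotate right by 2), then convert every letter to uppercase.
Applying both steps to "RmIxTuRe": "ReRmIxTu", then "RERMIXTU".
(Check on "sAndBoX": → "oXsAndB" → "OXSANDB" ✓)

RERMIXTU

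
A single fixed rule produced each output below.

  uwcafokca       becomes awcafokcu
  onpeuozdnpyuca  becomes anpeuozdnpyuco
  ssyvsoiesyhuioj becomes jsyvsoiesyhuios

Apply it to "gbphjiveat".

tbphjiveag

The rule is to swap the first and last characters.
For "gbphjiveat" the result is "tbphjiveag".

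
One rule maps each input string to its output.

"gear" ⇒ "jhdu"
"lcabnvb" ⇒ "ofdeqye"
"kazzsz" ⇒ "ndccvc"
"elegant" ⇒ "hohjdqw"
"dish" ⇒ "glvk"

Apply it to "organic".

rujdqlf

The pattern: shift every letter 3 places forward in the alphabet (wrapping around).
Doing the same to "organic": "rujdqlf".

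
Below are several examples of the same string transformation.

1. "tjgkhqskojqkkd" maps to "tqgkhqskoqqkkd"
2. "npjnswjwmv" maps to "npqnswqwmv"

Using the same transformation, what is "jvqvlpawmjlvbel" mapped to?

qvqvlpawmqlvbel

The transformation: replace every "j" with "q".
On "jvqvlpawmjlvbel" that produces "qvqvlpawmqlvbel".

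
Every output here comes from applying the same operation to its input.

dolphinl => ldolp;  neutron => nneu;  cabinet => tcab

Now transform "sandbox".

xsan

Rule — move the last character to the front, then delete the last 3 characters.
For "sandbox", step one produces "xsandbo"; step two turns that into "xsan".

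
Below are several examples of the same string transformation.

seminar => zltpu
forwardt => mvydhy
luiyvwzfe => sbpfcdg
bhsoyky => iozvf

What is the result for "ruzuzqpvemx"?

ybgbgxwcl

The rule is to shift every letter 7 places forward in the alphabet (wrapping around), then delete the last 2 characters.
Applying both steps to "ruzuzqpvemx": "ybgbgxwclte", then "ybgbgxwcl".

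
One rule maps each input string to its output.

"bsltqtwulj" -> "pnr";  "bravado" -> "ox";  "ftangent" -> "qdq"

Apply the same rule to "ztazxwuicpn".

qufk

The rule is to keep one character in every 3, starting at position 2 (positions 2nd, 5th, 8th, ...), then shift every letter 3 places backward in the alphabet (wrapping around).
Applying both steps to "ztazxwuicpn": "txin", then "qufk".
(Check on "bsltqtwulj": → "squ" → "pnr" ✓)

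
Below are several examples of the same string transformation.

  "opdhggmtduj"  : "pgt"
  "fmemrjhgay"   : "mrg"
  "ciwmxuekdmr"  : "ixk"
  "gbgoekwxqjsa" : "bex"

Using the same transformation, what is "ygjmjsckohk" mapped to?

The pattern: delete the last 2 characters, then keep one character in every 3, starting at position 2 (positions 2nd, 5th, 8th, ...).
"ygjmjsckohk" → "ygjmjscko" → "gjk".
(Check on "ciwmxuekdmr": → "ciwmxuekd" → "ixk" ✓)

gjk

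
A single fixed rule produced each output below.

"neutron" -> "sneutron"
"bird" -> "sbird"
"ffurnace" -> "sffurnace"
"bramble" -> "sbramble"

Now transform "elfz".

Each output is the input with this applied: prepend "s".
For "elfz" the result is "selfz".

selfz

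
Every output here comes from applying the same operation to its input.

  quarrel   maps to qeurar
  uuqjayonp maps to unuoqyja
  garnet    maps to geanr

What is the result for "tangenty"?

What's happening: delete the last character, then take characters alternately from the front and the back (1st, last, 2nd, 2nd-last, ...).
On "tangenty" that produces "ttanneg".

ttanneg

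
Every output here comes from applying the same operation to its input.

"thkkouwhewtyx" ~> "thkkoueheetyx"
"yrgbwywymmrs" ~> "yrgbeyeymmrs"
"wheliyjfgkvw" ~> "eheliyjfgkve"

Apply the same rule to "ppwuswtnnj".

Each output is the input with this applied: replace every "w" with "e".
Doing the same to "ppwuswtnnj": "ppeusetnnj".

ppeusetnnj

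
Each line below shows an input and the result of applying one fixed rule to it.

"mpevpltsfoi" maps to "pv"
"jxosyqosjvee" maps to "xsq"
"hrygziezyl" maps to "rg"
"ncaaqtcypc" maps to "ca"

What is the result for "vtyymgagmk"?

Rule — keep every other character starting from the second (positions 2nd, 4th, 6th, ...), then delete the last 3 characters.
"vtyymgagmk" → "tyggk" → "ty".
(Check on "ncaaqtcypc": → "catyc" → "ca" ✓)

ty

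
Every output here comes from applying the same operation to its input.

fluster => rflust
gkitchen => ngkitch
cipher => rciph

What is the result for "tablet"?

Rule — move the last 2 characters to the front (rotate right by 2), then delete the first character.
On "tablet": the first step gives "ettabl", and the second then gives "ttabl".

ttabl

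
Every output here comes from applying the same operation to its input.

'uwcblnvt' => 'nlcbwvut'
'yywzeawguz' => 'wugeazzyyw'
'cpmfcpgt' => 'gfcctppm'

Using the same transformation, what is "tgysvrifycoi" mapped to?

In each case the input is transformed by: sort the characters into reverse alphabetical order, then swap the front and back halves of the string.
Starting from "tgysvrifycoi": after the first operation, "yyvtsroiigfc"; after the second, "oiigfcyyvtsr".

oiigfcyyvtsr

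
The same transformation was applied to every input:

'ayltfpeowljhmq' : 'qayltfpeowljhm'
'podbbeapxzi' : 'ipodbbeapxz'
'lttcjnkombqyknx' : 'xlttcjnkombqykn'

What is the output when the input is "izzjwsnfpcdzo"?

oizzjwsnfpcdz

The transformation: move the last character to the front.
Doing the same to "izzjwsnfpcdzo": "oizzjwsnfpcdz".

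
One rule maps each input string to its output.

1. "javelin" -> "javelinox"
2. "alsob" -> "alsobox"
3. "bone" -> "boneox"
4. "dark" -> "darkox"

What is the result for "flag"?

The transformation: append "ox".
So "flag" becomes "flagox".

flagox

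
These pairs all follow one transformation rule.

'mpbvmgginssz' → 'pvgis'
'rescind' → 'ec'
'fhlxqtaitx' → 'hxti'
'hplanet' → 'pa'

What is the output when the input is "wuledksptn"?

uekp

What's happening: delete the last 2 characters, then keep every other character starting from the second (positions 2nd, 4th, 6th, ...).
Starting from "wuledksptn": after the first operation, "wuledksp"; after the second, "uekp".
(Check on "mpbvmgginssz": → "mpbvmggins" → "pvgis" ✓)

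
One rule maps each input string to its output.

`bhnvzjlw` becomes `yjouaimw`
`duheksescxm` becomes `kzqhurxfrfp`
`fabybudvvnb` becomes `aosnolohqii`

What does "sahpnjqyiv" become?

Looking at the pairs, the operation is to shift every letter 13 places forward in the alphabet (wrapping around) — i.e. ROT13, then move the last 2 characters to the front (rotate right by 2).
"sahpnjqyiv" → "fnucawdlvi" → "vifnucawdl".

vifnucawdl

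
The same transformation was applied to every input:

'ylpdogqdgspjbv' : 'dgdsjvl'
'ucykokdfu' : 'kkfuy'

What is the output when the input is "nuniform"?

iomu

What's happening: move the first 3 characters to the end (rotate left by 3), then keep every other character starting from the first (positions 1st, 3rd, 5th, ...).
Applying both steps to "nuniform": "iformnun", then "iomu".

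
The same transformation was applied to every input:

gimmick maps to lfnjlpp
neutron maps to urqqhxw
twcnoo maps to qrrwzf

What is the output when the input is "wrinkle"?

nohzulq

Each output is the input with this applied: move the last 3 characters to the front (rotate right by 3), then shift every letter 3 places forward in the alphabet (wrapping around).
Applying that to "wrinkle" gives "nohzulq".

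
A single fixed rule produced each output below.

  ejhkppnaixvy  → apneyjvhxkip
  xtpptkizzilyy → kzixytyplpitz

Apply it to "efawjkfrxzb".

jfkebfzaxwr

The transformation: take characters alternately from the front and the back (1st, last, 2nd, 2nd-last, ...), then move the last 3 characters to the front (rotate right by 3).
"efawjkfrxzb" → "ebfzaxwrjfk" → "jfkebfzaxwr".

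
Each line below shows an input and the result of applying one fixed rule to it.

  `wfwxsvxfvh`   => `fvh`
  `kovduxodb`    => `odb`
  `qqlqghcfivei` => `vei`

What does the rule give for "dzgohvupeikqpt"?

qpt

Each output is the input with this applied: keep only the last 3 characters.
So "dzgohvupeikqpt" becomes "qpt".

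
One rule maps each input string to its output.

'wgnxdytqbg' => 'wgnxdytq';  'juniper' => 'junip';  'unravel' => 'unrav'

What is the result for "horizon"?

Each output is the input with this applied: delete the last 2 characters.
Applying that to "horizon" gives "horiz".

horiz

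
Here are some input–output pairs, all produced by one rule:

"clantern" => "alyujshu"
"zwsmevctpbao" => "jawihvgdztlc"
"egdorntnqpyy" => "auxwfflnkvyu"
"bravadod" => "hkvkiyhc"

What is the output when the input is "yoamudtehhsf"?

The rule is to shift every letter 7 places forward in the alphabet (wrapping around), then swap the front and back halves of the string.
On "yoamudtehhsf": the first step gives "fvhtbkaloozm", and the second then gives "aloozmfvhtbk".
(Check on "egdorntnqpyy": → "lnkvyuauxwff" → "auxwfflnkvyu" ✓)

aloozmfvhtbk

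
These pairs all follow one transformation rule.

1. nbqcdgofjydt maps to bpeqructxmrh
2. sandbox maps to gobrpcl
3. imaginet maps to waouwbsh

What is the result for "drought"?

Each output is the input with this applied: shift every letter 12 places backward in the alphabet (wrapping around).
"drought" → "rfciuvh".

rfciuvh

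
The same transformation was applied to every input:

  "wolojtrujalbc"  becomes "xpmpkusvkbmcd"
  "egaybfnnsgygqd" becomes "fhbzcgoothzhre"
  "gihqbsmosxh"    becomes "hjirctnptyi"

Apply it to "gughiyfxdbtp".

hvhijzgyecuq

Rule — shift every letter 1 place forward in the alphabet (wrapping around).
"gughiyfxdbtp" → "hvhijzgyecuq".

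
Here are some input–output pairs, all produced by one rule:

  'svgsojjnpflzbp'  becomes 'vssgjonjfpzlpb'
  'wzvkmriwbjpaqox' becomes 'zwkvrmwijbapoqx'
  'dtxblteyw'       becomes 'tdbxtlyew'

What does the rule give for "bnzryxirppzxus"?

What's happening: swap each adjacent pair of characters (1↔2, 3↔4, ...).
So "bnzryxirppzxus" becomes "nbrzxyrippxzsu".

nbrzxyrippxzsu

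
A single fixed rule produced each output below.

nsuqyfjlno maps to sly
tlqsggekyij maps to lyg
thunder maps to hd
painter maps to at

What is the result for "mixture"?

The rule is to take characters alternately from the front and the back (1st, last, 2nd, 2nd-last, ...), then keep one character in every 3, starting at position 3 (positions 3rd, 6th, 9th, ...).
"mixture" → "meirxut" → "iu".
(Check on "tlqsggekyij": → "tjliqyskgeg" → "lyg" ✓)

iu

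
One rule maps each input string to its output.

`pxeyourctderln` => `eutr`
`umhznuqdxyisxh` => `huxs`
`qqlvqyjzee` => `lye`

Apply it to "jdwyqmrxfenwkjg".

The pattern: keep one character in every 3, starting at position 3 (positions 3rd, 6th, 9th, ...).
Doing the same to "jdwyqmrxfenwkjg": "wmfwg".

wmfwg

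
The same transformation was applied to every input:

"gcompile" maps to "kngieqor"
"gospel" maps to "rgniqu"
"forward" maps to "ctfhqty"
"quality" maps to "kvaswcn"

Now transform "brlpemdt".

Each output is the input with this applied: move the last 3 characters to the front (rotate right by 3), then shift every letter 2 places forward in the alphabet (wrapping around).
Working it through for "brlpemdt": intermediate "mdtbrlpe", final "ofvdtnrg".
(Check on "gospel": → "pelgos" → "rgniqu" ✓)

ofvdtnrg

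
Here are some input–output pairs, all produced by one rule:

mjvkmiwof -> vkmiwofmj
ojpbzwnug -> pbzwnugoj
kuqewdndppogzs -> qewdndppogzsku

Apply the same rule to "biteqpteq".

Each output is the input with this applied: move the first 2 characters to the end (rotate left by 2).
So "biteqpteq" becomes "teqpteqbi".

teqpteqbi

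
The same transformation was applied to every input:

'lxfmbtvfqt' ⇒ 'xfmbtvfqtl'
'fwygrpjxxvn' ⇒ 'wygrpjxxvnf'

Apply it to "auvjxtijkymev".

Rule — move the first character to the end.
Applying that to "auvjxtijkymev" gives "uvjxtijkymeva".

uvjxtijkymeva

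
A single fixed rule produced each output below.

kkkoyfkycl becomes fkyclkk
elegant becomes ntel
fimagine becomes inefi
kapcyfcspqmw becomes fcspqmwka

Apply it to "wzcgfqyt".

qytwz

What's happening: move the first 2 characters to the end (rotate left by 2), then delete the first 3 characters.
Starting from "wzcgfqyt": after the first operation, "cgfqytwz"; after the second, "qytwz".
(Check on "kkkoyfkycl": → "koyfkyclkk" → "fkyclkk" ✓)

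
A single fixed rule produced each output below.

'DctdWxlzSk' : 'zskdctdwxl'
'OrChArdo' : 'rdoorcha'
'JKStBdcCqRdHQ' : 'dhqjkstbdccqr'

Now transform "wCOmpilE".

ilewcomp

The transformation: move the last 3 characters to the front (rotate right by 3), then convert every letter to lowercase.
Working it through for "wCOmpilE": intermediate "ilEwCOmp", final "ilewcomp".
(Check on "JKStBdcCqRdHQ": → "dHQJKStBdcCqR" → "dhqjkstbdccqr" ✓)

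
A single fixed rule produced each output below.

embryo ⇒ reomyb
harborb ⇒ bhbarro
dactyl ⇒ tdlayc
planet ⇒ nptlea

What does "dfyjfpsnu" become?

The transformation: take characters alternately from the front and the back (1st, last, 2nd, 2nd-last, ...), then move the last character to the front.
Applying both steps to "dfyjfpsnu": "dufnysjpf", then "fdufnysjp".

fdufnysjp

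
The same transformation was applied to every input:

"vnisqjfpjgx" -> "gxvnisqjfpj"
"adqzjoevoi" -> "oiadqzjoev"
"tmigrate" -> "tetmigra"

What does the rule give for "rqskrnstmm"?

Looking at the pairs, the operation is to move the last 2 characters to the front (rotate right by 2).
On "rqskrnstmm" that produces "mmrqskrnst".

mmrqskrnst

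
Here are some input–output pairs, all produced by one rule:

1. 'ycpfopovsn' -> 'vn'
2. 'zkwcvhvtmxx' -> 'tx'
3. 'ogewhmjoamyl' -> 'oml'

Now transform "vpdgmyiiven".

The transformation: keep every other character starting from the second (positions 2nd, 4th, 6th, ...), then delete the first 3 characters.
Applying that to "vpdgmyiiven" gives "ie".
(Check on "zkwcvhvtmxx": → "kchtx" → "tx" ✓)

ie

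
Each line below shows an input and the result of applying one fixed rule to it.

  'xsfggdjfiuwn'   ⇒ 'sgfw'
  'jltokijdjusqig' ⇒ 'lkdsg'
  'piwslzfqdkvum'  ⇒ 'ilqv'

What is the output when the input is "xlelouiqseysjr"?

What's happening: keep one character in every 3, starting at position 2 (positions 2nd, 5th, 8th, ...).
On "xlelouiqseysjr" that produces "loqyr".

loqyr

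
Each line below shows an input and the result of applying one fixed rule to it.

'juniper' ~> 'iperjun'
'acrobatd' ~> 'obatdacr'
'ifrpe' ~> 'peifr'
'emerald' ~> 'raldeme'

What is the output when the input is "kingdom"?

What's happening: move the first 3 characters to the end (rotate left by 3).
Applying that to "kingdom" gives "gdomkin".

gdomkin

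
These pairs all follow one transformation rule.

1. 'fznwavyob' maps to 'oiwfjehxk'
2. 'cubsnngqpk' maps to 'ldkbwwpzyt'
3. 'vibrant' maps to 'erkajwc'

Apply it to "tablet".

cjkunc

Each output is the input with this applied: shift every letter 9 places forward in the alphabet (wrapping around).
So "tablet" becomes "cjkunc".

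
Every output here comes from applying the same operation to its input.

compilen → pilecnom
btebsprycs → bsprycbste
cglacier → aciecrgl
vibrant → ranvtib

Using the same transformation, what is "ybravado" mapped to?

What's happening: swap the first and last characters, then move the first 3 characters to the end (rotate left by 3).
Working it through for "ybravado": intermediate "obravady", final "avadyobr".

avadyobr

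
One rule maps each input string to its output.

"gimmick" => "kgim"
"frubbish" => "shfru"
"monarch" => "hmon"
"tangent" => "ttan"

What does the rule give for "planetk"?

The pattern: move the first 3 characters to the end (rotate left by 3), then delete the first 3 characters.
Applying that to "planetk" gives "kpla".

kpla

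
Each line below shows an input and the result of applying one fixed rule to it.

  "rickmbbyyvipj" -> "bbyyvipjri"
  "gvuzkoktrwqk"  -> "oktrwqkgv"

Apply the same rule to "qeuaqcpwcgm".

cpwcgmqe

The transformation: move the first 2 characters to the end (rotate left by 2), then delete the first 3 characters.
Starting from "qeuaqcpwcgm": after the first operation, "uaqcpwcgmqe"; after the second, "cpwcgmqe".
(Check on "rickmbbyyvipj": → "ckmbbyyvipjri" → "bbyyvipjri" ✓)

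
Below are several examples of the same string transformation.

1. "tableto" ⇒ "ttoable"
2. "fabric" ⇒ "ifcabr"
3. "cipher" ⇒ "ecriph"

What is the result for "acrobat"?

Rule — swap the first and last characters, then move the last 2 characters to the front (rotate right by 2).
Working it through for "acrobat": intermediate "tcrobaa", final "aatcrob".

aatcrob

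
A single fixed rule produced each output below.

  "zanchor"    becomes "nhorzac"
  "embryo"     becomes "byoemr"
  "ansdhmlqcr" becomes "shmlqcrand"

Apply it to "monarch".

nrchmoa

The pattern: move the first 3 characters to the end (rotate left by 3), then swap the first and last characters.
On "monarch": the first step gives "archmon", and the second then gives "nrchmoa".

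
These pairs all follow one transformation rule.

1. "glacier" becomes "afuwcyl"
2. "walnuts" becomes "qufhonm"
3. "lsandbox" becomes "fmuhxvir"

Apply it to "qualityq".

Looking at the pairs, the operation is to shift every letter 6 places backward in the alphabet (wrapping around).
For "qualityq" the result is "koufcnsk".

koufcnsk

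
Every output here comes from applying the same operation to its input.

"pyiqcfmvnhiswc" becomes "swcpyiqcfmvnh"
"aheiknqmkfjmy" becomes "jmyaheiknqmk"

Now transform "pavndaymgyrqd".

rqdpavndaymg

What's happening: move the last 3 characters to the front (rotate right by 3), then delete the last character.
Starting from "pavndaymgyrqd": after the first operation, "rqdpavndaymgy"; after the second, "rqdpavndaymg".
(Check on "pyiqcfmvnhiswc": → "swcpyiqcfmvnhi" → "swcpyiqcfmvnh" ✓)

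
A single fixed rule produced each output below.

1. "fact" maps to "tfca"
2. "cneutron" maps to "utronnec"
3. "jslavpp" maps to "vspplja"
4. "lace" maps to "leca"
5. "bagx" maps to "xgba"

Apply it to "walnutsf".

Each output is the input with this applied: sort the characters into reverse alphabetical order.
For "walnutsf" the result is "wutsnlfa".

wutsnlfa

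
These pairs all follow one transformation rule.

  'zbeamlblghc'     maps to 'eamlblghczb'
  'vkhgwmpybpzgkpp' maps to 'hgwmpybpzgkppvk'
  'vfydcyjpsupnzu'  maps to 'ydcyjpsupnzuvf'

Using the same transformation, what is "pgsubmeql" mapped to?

The pattern: move the first 2 characters to the end (rotate left by 2).
For "pgsubmeql" the result is "submeqlpg".

submeqlpg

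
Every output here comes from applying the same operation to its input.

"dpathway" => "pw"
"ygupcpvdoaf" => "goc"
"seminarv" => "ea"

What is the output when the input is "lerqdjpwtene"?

Looking at the pairs, the operation is to take characters alternately from the front and the back (1st, last, 2nd, 2nd-last, ...), then keep one character in every 3, starting at position 3 (positions 3rd, 6th, 9th, ...).
On "lerqdjpwtene": the first step gives "leenreqtdwjp", and the second then gives "eedp".
(Check on "dpathway": → "dypaawth" → "pw" ✓)

eedp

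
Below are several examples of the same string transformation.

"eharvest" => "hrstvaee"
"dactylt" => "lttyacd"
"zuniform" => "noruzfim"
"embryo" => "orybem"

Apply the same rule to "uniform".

norufim

Looking at the pairs, the operation is to sort the characters into alphabetical order, then move the first 3 characters to the end (rotate left by 3).
Starting from "uniform": after the first operation, "fimnoru"; after the second, "norufim".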